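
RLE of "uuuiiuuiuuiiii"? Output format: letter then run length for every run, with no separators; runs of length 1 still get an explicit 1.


String: "uuuiiuuiuuiiii"
Scanning for consecutive runs:
  'u' x 3
  'i' x 2
  'u' x 2
  'i' x 1
  'u' x 2
  'i' x 4
RLE = "u3i2u2i1u2i4"


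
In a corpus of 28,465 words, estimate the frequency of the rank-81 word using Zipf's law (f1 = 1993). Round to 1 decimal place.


Zipf's law: f(r) = f(1) / r
f(1) = 1993
f(81) = 1993 / 81
= 24.6 occurrences


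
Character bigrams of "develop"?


Word: "develop" (length 7)
Number of bigrams = 7 - 2 + 1 = 6
  Position 0: "de"
  Position 1: "ev"
  Position 2: "ve"
  Position 3: "el"
  Position 4: "lo"
  Position 5: "op"
Bigrams = "de", "ev", "ve", "el", "lo", "op"


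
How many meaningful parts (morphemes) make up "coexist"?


Word: "coexist"
Morphemes: co- + exist
Each morpheme carries meaning
= 2 morphemes


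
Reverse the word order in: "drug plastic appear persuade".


Original: "drug plastic appear persuade"
Words (1..n): drug | plastic | appear | persuade
Reversed (n..1): persuade | appear | plastic | drug
Result = "persuade appear plastic drug"


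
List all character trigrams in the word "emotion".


Word: "emotion" (length 7)
Number of trigrams = 7 - 3 + 1 = 5
  Position 0: "emo"
  Position 1: "mot"
  Position 2: "oti"
  Position 3: "tio"
  Position 4: "ion"
Trigrams = "emo", "mot", "oti", "tio", "ion"


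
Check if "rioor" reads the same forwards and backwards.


Word: "rioor"
Reversed: "rooir"
Forward == Backward? rioor != rooir
Palindrome = No


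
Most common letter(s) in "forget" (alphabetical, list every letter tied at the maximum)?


Word: "forget"
Letter counts:
  'e': 1
  'f': 1
  'g': 1
  'o': 1
  'r': 1
  't': 1
Maximum count = 1
Most frequent = 'e', 'f', 'g', 'o', 'r', 't' (1 time each)


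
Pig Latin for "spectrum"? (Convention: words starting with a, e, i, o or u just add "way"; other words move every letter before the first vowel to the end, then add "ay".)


Word: "spectrum"
Starts with consonant(s) → move to end, add 'ay'
Consonant cluster: "sp"
Pig Latin = "ectrumspay"


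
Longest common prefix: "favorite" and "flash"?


Word 1: "favorite"
Word 2: "flash"
Comparing from start:
  Pos 0: 'f' == 'f'
  Pos 1: 'a' != 'l' (stop)
LCP = "f" (length 1)


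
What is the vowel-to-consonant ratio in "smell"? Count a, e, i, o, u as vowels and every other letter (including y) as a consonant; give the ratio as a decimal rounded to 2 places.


Word: "smell"
Vowels (a,e,i,o,u): 1
Consonants: 4
Ratio = 1/4
= 0.25


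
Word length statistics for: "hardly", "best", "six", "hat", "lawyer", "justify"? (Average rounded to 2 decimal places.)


Lengths: "hardly"=6, "best"=4, "six"=3, "hat"=3, "lawyer"=6, "justify"=7
Sum = 29, Count = 6
Average = 29/6 = 4.83
= avg=4.83, min=3, max=7


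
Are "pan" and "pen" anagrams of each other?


Word 1: "pan" → sorted: anp
Word 2: "pen" → sorted: enp
Same letters? anp != enp
Anagram = No


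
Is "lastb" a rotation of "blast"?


Word: "blast", Candidate: "lastb"
Method: check if candidate is substring of word+word
"blastblast" contains "lastb"? Yes
Is rotation = Yes


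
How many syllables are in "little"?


Word: "little"
Syllable breakdown: lit · tle
Counting: 2 parts
= 2 syllables


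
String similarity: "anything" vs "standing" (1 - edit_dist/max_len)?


Word 1: "anything" (length 8)
Word 2: "standing" (length 8)
One optimal edit sequence:
  1. substitute 'a' -> 's'  (+1)
  2. substitute 'n' -> 't'  (+1)
  3. substitute 'y' -> 'a'  (+1)
  4. substitute 't' -> 'n'  (+1)
  5. substitute 'h' -> 'd'  (+1)
  6. keep 'i'
  7. keep 'n'
  8. keep 'g'
Edit distance = 5
Max length = max(8, 8) = 8
Similarity = 1 - 5/8
= 0.3750


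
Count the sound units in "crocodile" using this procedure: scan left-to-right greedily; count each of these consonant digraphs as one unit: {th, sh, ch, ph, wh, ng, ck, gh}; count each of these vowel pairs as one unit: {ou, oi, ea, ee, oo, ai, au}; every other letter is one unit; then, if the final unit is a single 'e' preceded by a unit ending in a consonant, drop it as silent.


Word: "crocodile" (9 letters)
Left-to-right scan:
  (1) 'c' (letter)
  (2) 'r' (letter)
  (3) 'o' (letter)
  (4) 'c' (letter)
  (5) 'o' (letter)
  (6) 'd' (letter)
  (7) 'i' (letter)
  (8) 'l' (letter)
  (9) 'e' (letter)
Units from scan: 9
Final unit is 'e' after a consonant -> drop as silent (-1)
Sound units = 8 units


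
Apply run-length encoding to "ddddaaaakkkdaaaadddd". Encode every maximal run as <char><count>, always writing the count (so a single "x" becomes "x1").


String: "ddddaaaakkkdaaaadddd"
Scanning for consecutive runs:
  'd' x 4
  'a' x 4
  'k' x 3
  'd' x 1
  'a' x 4
  'd' x 4
RLE = "d4a4k3d1a4d4"


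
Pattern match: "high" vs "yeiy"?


Pattern of "high": [0, 1, 2, 0]
Pattern of "yeiy": [0, 1, 2, 0]
Patterns match
Same pattern = Yes


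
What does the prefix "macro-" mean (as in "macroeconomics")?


Prefix: macro-
Example: macroeconomics (macro- + economics)
Meaning = large


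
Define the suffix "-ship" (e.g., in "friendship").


Suffix: -ship
Example: friendship (friend + -ship)
Meaning = state / position


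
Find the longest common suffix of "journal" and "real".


Word 1: "journal"
Word 2: "real"
Comparing from end:
  Pos -1: 'l' == 'l'
  Pos -2: 'a' == 'a'
  Pos -3: 'n' != 'e' (stop)
LCS = "al" (length 2)


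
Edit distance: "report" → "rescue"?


Word 1: "report" (length 6)
Word 2: "rescue" (length 6)
One optimal edit sequence (insert/delete/substitute each cost 1):
  1. keep 'r'
  2. keep 'e'
  3. substitute 'p' -> 's'  (+1)
  4. substitute 'o' -> 'c'  (+1)
  5. substitute 'r' -> 'u'  (+1)
  6. substitute 't' -> 'e'  (+1)
Total edit operations: 4
Edit distance = 4


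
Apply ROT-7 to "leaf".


Word: "leaf"
Shift: 7
Each letter → (letter + shift) mod 26:
  'l' (11) + 7 = 18 → 's'
  'e' (4) + 7 = 11 → 'l'
  'a' (0) + 7 = 7 → 'h'
  'f' (5) + 7 = 12 → 'm'
Result = "slhm"


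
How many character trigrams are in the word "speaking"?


Word: "speaking" (length 8)
Number of 3-grams = length - 3 + 1 = 8 - 3 + 1
= 6


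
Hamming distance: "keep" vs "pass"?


Comparing character by character (same length = 4):
  Pos 0: 'k' vs 'p' !=
  Pos 1: 'e' vs 'a' !=
  Pos 2: 'e' vs 's' !=
  Pos 3: 'p' vs 's' !=
Hamming distance = 4


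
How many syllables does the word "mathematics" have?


Word: "mathematics"
Syllable breakdown: math / e / mat / ics
Counting: 4 parts
= 4 syllables


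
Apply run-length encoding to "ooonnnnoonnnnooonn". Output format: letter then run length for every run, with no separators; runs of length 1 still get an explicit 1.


String: "ooonnnnoonnnnooonn"
Scanning for consecutive runs:
  'o' x 3
  'n' x 4
  'o' x 2
  'n' x 4
  'o' x 3
  'n' x 2
RLE = "o3n4o2n4o3n2"


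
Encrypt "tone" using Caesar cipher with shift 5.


Word: "tone"
Shift: 5
Each letter → (letter + shift) mod 26:
  't' (19) + 5 = 24 → 'y'
  'o' (14) + 5 = 19 → 't'
  'n' (13) + 5 = 18 → 's'
  'e' (4) + 5 = 9 → 'j'
Result = "ytsj"


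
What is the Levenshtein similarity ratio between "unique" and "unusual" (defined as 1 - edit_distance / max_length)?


Word 1: "unique" (length 6)
Word 2: "unusual" (length 7)
One optimal edit sequence:
  1. keep 'u'
  2. keep 'n'
  3. substitute 'i' -> 'u'  (+1)
  4. substitute 'q' -> 's'  (+1)
  5. keep 'u'
  6. insert 'a'  (+1)
  7. substitute 'e' -> 'l'  (+1)
Edit distance = 4
Max length = max(6, 7) = 7
Similarity = 1 - 4/7
= 0.4286


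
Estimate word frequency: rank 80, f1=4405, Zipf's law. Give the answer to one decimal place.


Zipf's law: f(r) = f(1) / r
f(1) = 4405
f(80) = 4405 / 80
= 55.1 occurrences


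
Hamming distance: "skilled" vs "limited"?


Comparing character by character (same length = 7):
  Pos 0: 's' vs 'l' !=
  Pos 1: 'k' vs 'i' !=
  Pos 2: 'i' vs 'm' !=
  Pos 3: 'l' vs 'i' !=
  Pos 4: 'l' vs 't' !=
  Pos 5: 'e' vs 'e' =
  Pos 6: 'd' vs 'd' =
Hamming distance = 5


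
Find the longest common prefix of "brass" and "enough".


Word 1: "brass"
Word 2: "enough"
Comparing from start:
  Pos 0: 'b' != 'e' (stop)
LCP = "" (length 0)


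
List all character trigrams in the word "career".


Word: "career" (length 6)
Number of trigrams = 6 - 3 + 1 = 4
  Position 0: "car"
  Position 1: "are"
  Position 2: "ree"
  Position 3: "eer"
Trigrams = "car", "are", "ree", "eer"


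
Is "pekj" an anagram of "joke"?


Word 1: "joke" → sorted: ejko
Word 2: "pekj" → sorted: ejkp
Same letters? ejko != ejkp
Anagram = No


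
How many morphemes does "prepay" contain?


Word: "prepay"
Morphemes: pre- + pay
Each morpheme carries meaning
= 2 morphemes


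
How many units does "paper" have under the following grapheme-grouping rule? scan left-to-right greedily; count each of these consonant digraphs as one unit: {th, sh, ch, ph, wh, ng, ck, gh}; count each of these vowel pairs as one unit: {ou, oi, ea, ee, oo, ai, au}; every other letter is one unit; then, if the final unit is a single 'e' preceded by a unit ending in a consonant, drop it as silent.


Word: "paper" (5 letters)
Left-to-right scan:
  1. 'p' (letter)
  2. 'a' (letter)
  3. 'p' (letter)
  4. 'e' (letter)
  5. 'r' (letter)
Units from scan: 5
Sound units = 5 units


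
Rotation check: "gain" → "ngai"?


Word: "gain", Candidate: "ngai"
Method: check if candidate is substring of word+word
"gaingain" contains "ngai"? Yes
Is rotation = Yes


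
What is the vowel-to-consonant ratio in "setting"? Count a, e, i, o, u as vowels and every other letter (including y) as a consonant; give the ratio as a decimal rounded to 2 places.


Word: "setting"
Vowels (a,e,i,o,u): 2
Consonants: 5
Ratio = 2/5
= 0.40


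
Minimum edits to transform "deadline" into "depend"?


Word 1: "deadline" (length 8)
Word 2: "depend" (length 6)
One optimal edit sequence (insert/delete/substitute each cost 1):
  1. keep 'd'
  2. keep 'e'
  3. delete 'a'  (+1)
  4. delete 'd'  (+1)
  5. substitute 'l' -> 'p'  (+1)
  6. substitute 'i' -> 'e'  (+1)
  7. keep 'n'
  8. substitute 'e' -> 'd'  (+1)
Total edit operations: 5
Edit distance = 5


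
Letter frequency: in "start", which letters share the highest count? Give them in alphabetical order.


Word: "start"
Letter counts:
  'a': 1
  'r': 1
  's': 1
  't': 2
Maximum count = 2
Most frequent = 't' (2 times each)


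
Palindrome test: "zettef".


Word: "zettef"
Reversed: "fettez"
Forward == Backward? zettef != fettez
Palindrome = No


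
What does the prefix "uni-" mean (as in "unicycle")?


Prefix: uni-
As in: unicycle -> uni- + cycle
Meaning = one


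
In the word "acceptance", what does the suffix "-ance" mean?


Suffix: -ance
Example: acceptance (accept + -ance)
Meaning = state of


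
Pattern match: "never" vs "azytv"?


Pattern of "never": [0, 1, 2, 1, 3]
Pattern of "azytv": [0, 1, 2, 3, 4]
Patterns do not match
Same pattern = No


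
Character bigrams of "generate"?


Word: "generate" (length 8)
Number of bigrams = 8 - 2 + 1 = 7
  Position 0: "ge"
  Position 1: "en"
  Position 2: "ne"
  Position 3: "er"
  Position 4: "ra"
  Position 5: "at"
  Position 6: "te"
Bigrams = "ge", "en", "ne", "er", "ra", "at", "te"


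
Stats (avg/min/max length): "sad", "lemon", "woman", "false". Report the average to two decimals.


Lengths: "sad"=3, "lemon"=5, "woman"=5, "false"=5
Sum = 18, Count = 4
Average = 18/4 = 4.50
= avg=4.50, min=3, max=5


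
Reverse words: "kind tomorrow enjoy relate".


Original: "kind tomorrow enjoy relate"
Words (1..n): kind | tomorrow | enjoy | relate
Reversed (n..1): relate | enjoy | tomorrow | kind
Result = "relate enjoy tomorrow kind"


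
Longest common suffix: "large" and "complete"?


Word 1: "large"
Word 2: "complete"
Comparing from end:
  Pos -1: 'e' == 'e'
  Pos -2: 'g' != 't' (stop)
LCS = "e" (length 1)


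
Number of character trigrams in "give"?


Word: "give" (length 4)
Number of 3-grams = length - 3 + 1 = 4 - 3 + 1
= 2


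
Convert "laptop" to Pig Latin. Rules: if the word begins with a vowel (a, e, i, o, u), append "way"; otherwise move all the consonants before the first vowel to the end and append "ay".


Word: "laptop"
Starts with consonant(s) → move to end, add 'ay'
Consonant cluster: "l"
Pig Latin = "aptoplay"


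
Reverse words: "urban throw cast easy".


Original: "urban throw cast easy"
Words (1..n): urban | throw | cast | easy
Reversed (n..1): easy | cast | throw | urban
Result = "easy cast throw urban"


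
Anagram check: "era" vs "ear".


Word 1: "era" → sorted: aer
Word 2: "ear" → sorted: aer
Same letters? aer == aer
Anagram = Yes


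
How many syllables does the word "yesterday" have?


Word: "yesterday"
Syllable breakdown: yes-ter-day
Counting: 3 parts
= 3 syllables


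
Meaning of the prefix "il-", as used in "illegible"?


Prefix: il-
Example: illegible = il- + legible
Meaning = not


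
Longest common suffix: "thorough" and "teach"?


Word 1: "thorough"
Word 2: "teach"
Comparing from end:
  Pos -1: 'h' == 'h'
  Pos -2: 'g' != 'c' (stop)
LCS = "h" (length 1)


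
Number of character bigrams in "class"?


Word: "class" (length 5)
Number of 2-grams = length - 2 + 1 = 5 - 2 + 1
= 4


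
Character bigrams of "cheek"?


Word: "cheek" (length 5)
Number of bigrams = 5 - 2 + 1 = 4
  Position 0: "ch"
  Position 1: "he"
  Position 2: "ee"
  Position 3: "ek"
Bigrams = "ch", "he", "ee", "ek"


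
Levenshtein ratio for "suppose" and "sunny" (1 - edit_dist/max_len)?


Word 1: "suppose" (length 7)
Word 2: "sunny" (length 5)
One optimal edit sequence:
  1. keep 's'
  2. keep 'u'
  3. delete 'p'  (+1)
  4. delete 'p'  (+1)
  5. substitute 'o' -> 'n'  (+1)
  6. substitute 's' -> 'n'  (+1)
  7. substitute 'e' -> 'y'  (+1)
Edit distance = 5
Max length = max(7, 5) = 7
Similarity = 1 - 5/7
= 0.2857


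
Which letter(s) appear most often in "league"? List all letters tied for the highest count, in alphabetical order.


Word: "league"
Letter counts:
  'a': 1
  'e': 2
  'g': 1
  'l': 1
  'u': 1
Maximum count = 2
Most frequent = 'e' (2 times each)


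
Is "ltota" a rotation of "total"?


Word: "total", Candidate: "ltota"
Method: check if candidate is substring of word+word
"totaltotal" contains "ltota"? Yes
Is rotation = Yes


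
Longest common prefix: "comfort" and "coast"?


Word 1: "comfort"
Word 2: "coast"
Comparing from start:
  Pos 0: 'c' == 'c'
  Pos 1: 'o' == 'o'
  Pos 2: 'm' != 'a' (stop)
LCP = "co" (length 2)


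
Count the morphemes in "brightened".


Word: "brightened"
Morphemes: bright + -en + -ed
Each morpheme carries meaning
= 3 morphemes


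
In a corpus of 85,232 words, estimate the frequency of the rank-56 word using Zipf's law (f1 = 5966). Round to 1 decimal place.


Zipf's law: f(r) = f(1) / r
f(1) = 5966
f(56) = 5966 / 56
= 106.5 occurrences


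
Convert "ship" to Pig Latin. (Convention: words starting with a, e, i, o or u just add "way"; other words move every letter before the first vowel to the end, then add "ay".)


Word: "ship"
Starts with consonant(s) → move to end, add 'ay'
Consonant cluster: "sh"
Pig Latin = "ipshay"


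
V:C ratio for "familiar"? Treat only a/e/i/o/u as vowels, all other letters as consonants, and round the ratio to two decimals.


Word: "familiar"
Vowels (a,e,i,o,u): 4
Consonants: 4
Ratio = 4/4
= 1.00


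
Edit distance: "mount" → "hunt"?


Word 1: "mount" (length 5)
Word 2: "hunt" (length 4)
One optimal edit sequence (insert/delete/substitute each cost 1):
  1. delete 'm'  (+1)
  2. substitute 'o' -> 'h'  (+1)
  3. keep 'u'
  4. keep 'n'
  5. keep 't'
Total edit operations: 2
Edit distance = 2


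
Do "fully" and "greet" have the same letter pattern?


Pattern of "fully": [0, 1, 2, 2, 3]
Pattern of "greet": [0, 1, 2, 2, 3]
Patterns match
Same pattern = Yes


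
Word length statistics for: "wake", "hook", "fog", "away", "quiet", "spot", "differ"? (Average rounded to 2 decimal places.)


Lengths: "wake"=4, "hook"=4, "fog"=3, "away"=4, "quiet"=5, "spot"=4, "differ"=6
Sum = 30, Count = 7
Average = 30/7 = 4.29
= avg=4.29, min=3, max=6


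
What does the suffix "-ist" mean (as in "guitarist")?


Suffix: -ist
Example: guitarist = guitar + -ist
Meaning = one who practices


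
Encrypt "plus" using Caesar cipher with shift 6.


Word: "plus"
Shift: 6
Each letter → (letter + shift) mod 26:
  'p' (15) + 6 = 21 → 'v'
  'l' (11) + 6 = 17 → 'r'
  'u' (20) + 6 = 0 → 'a'
  's' (18) + 6 = 24 → 'y'
Result = "vray"


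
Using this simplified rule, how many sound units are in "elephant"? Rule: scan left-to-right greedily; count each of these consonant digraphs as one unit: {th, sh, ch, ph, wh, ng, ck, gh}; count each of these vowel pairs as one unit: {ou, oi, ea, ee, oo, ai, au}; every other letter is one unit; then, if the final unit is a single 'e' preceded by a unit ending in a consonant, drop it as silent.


Word: "elephant" (8 letters)
Left-to-right scan:
  (1) 'e' (letter)
  (2) 'l' (letter)
  (3) 'e' (letter)
  (4) 'ph' (digraph)
  (5) 'a' (letter)
  (6) 'n' (letter)
  (7) 't' (letter)
Units from scan: 7
Sound units = 7 units


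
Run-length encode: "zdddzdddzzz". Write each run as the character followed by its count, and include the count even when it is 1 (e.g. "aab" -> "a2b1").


String: "zdddzdddzzz"
Scanning for consecutive runs:
  'z' x 1
  'd' x 3
  'z' x 1
  'd' x 3
  'z' x 3
RLE = "z1d3z1d3z3"


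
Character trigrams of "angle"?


Word: "angle" (length 5)
Number of trigrams = 5 - 3 + 1 = 3
  Position 0: "ang"
  Position 1: "ngl"
  Position 2: "gle"
Trigrams = "ang", "ngl", "gle"


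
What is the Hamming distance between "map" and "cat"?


Comparing character by character (same length = 3):
  Pos 0: 'm' vs 'c' !=
  Pos 1: 'a' vs 'a' =
  Pos 2: 'p' vs 't' !=
Hamming distance = 2


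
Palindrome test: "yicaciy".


Word: "yicaciy"
Reversed: "yicaciy"
Forward == Backward? yicaciy == yicaciy
Palindrome = Yes


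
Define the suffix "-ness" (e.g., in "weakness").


Suffix: -ness
As in: weakness -> weak + -ness
Meaning = state of being


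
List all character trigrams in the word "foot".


Word: "foot" (length 4)
Number of trigrams = 4 - 3 + 1 = 2
  Position 0: "foo"
  Position 1: "oot"
Trigrams = "foo", "oot"


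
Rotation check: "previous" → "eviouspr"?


Word: "previous", Candidate: "eviouspr"
Method: check if candidate is substring of word+word
"previousprevious" contains "eviouspr"? Yes
Is rotation = Yes


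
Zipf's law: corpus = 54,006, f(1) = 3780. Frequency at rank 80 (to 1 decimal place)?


Zipf's law: f(r) = f(1) / r
f(1) = 3780
f(80) = 3780 / 80
= 47.3 occurrences


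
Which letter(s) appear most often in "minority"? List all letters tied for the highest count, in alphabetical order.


Word: "minority"
Letter counts:
  'i': 2
  'm': 1
  'n': 1
  'o': 1
  'r': 1
  't': 1
  'y': 1
Maximum count = 2
Most frequent = 'i' (2 times each)


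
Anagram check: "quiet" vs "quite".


Word 1: "quiet" → sorted: eiqtu
Word 2: "quite" → sorted: eiqtu
Same letters? eiqtu == eiqtu
Anagram = Yes


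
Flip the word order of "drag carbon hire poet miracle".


Original: "drag carbon hire poet miracle"
Words (1..n): drag | carbon | hire | poet | miracle
Reversed (n..1): miracle | poet | hire | carbon | drag
Result = "miracle poet hire carbon drag"


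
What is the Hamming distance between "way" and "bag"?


Comparing character by character (same length = 3):
  Pos 0: 'w' vs 'b' !=
  Pos 1: 'a' vs 'a' =
  Pos 2: 'y' vs 'g' !=
Hamming distance = 2


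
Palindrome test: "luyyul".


Word: "luyyul"
Reversed: "luyyul"
Forward == Backward? luyyul == luyyul
Palindrome = Yes


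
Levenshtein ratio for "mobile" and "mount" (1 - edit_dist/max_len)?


Word 1: "mobile" (length 6)
Word 2: "mount" (length 5)
One optimal edit sequence:
  1. keep 'm'
  2. keep 'o'
  3. delete 'b'  (+1)
  4. substitute 'i' -> 'u'  (+1)
  5. substitute 'l' -> 'n'  (+1)
  6. substitute 'e' -> 't'  (+1)
Edit distance = 4
Max length = max(6, 5) = 6
Similarity = 1 - 4/6
= 0.3333


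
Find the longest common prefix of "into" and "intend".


Word 1: "into"
Word 2: "intend"
Comparing from start:
  Pos 0: 'i' == 'i'
  Pos 1: 'n' == 'n'
  Pos 2: 't' == 't'
  Pos 3: 'o' != 'e' (stop)
LCP = "int" (length 3)


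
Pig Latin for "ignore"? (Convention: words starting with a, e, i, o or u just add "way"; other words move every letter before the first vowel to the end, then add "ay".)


Word: "ignore"
Starts with vowel → add 'way'
Pig Latin = "ignoreway"


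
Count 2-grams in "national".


Word: "national" (length 8)
Number of 2-grams = length - 2 + 1 = 8 - 2 + 1
= 7


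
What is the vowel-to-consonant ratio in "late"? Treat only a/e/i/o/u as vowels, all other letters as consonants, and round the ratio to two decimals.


Word: "late"
Vowels (a,e,i,o,u): 2
Consonants: 2
Ratio = 2/2
= 1.00


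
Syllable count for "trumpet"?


Word: "trumpet"
Syllable breakdown: trum / pet
Counting: 2 parts
= 2 syllables


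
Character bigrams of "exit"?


Word: "exit" (length 4)
Number of bigrams = 4 - 2 + 1 = 3
  Position 0: "ex"
  Position 1: "xi"
  Position 2: "it"
Bigrams = "ex", "xi", "it"


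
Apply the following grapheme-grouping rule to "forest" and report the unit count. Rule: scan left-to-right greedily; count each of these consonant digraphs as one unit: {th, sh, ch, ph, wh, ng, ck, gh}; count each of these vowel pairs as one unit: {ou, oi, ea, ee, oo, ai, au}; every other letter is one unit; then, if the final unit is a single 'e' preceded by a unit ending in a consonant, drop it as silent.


Word: "forest" (6 letters)
Left-to-right scan:
  (1) 'f' (letter)
  (2) 'o' (letter)
  (3) 'r' (letter)
  (4) 'e' (letter)
  (5) 's' (letter)
  (6) 't' (letter)
Units from scan: 6
Sound units = 6 units


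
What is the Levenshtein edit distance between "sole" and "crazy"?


Word 1: "sole" (length 4)
Word 2: "crazy" (length 5)
One optimal edit sequence (insert/delete/substitute each cost 1):
  1. insert 'c'  (+1)
  2. substitute 's' -> 'r'  (+1)
  3. substitute 'o' -> 'a'  (+1)
  4. substitute 'l' -> 'z'  (+1)
  5. substitute 'e' -> 'y'  (+1)
Total edit operations: 5
Edit distance = 5


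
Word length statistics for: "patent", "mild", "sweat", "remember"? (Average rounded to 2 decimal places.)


Lengths: "patent"=6, "mild"=4, "sweat"=5, "remember"=8
Sum = 23, Count = 4
Average = 23/4 = 5.75
= avg=5.75, min=4, max=8


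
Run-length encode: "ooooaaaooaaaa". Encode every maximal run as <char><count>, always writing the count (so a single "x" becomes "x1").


String: "ooooaaaooaaaa"
Scanning for consecutive runs:
  'o' x 4
  'a' x 3
  'o' x 2
  'a' x 4
RLE = "o4a3o2a4"


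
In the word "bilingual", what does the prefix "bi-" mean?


Prefix: bi-
Example: bilingual (bi- + lingual)
Meaning = two


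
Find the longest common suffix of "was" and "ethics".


Word 1: "was"
Word 2: "ethics"
Comparing from end:
  Pos -1: 's' == 's'
  Pos -2: 'a' != 'c' (stop)
LCS = "s" (length 1)


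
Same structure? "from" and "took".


Pattern of "from": [0, 1, 2, 3]
Pattern of "took": [0, 1, 1, 2]
Patterns do not match
Same pattern = No


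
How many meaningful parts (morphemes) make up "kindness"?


Word: "kindness"
Morphemes: kind + -ness
Each morpheme carries meaning
= 2 morphemes


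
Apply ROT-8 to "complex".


Word: "complex"
Shift: 8
Each letter → (letter + shift) mod 26:
  'c' (2) + 8 = 10 → 'k'
  'o' (14) + 8 = 22 → 'w'
  'm' (12) + 8 = 20 → 'u'
  'p' (15) + 8 = 23 → 'x'
  'l' (11) + 8 = 19 → 't'
  'e' (4) + 8 = 12 → 'm'
  'x' (23) + 8 = 5 → 'f'
Result = "kwuxtmf"


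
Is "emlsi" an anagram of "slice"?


Word 1: "slice" → sorted: ceils
Word 2: "emlsi" → sorted: eilms
Same letters? ceils != eilms
Anagram = No


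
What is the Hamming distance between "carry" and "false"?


Comparing character by character (same length = 5):
  Pos 0: 'c' vs 'f' !=
  Pos 1: 'a' vs 'a' =
  Pos 2: 'r' vs 'l' !=
  Pos 3: 'r' vs 's' !=
  Pos 4: 'y' vs 'e' !=
Hamming distance = 4


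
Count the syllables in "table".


Word: "table"
Syllable breakdown: ta / ble
Counting: 2 parts
= 2 syllables


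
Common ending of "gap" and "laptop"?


Word 1: "gap"
Word 2: "laptop"
Comparing from end:
  Pos -1: 'p' == 'p'
  Pos -2: 'a' != 'o' (stop)
LCS = "p" (length 1)


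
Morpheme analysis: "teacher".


Word: "teacher"
Morphemes: teach + -er
Each morpheme carries meaning
= 2 morphemes


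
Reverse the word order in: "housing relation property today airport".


Original: "housing relation property today airport"
Words (1..n): housing | relation | property | today | airport
Reversed (n..1): airport | today | property | relation | housing
Result = "airport today property relation housing"


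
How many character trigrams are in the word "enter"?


Word: "enter" (length 5)
Number of 3-grams = length - 3 + 1 = 5 - 3 + 1
= 3


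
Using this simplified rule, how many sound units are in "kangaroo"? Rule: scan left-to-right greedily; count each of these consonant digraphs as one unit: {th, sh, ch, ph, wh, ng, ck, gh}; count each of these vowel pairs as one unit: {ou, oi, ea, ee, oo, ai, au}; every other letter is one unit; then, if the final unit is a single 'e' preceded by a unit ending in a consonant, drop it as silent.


Word: "kangaroo" (8 letters)
Left-to-right scan:
  [1] 'k' (letter)
  [2] 'a' (letter)
  [3] 'ng' (digraph)
  [4] 'a' (letter)
  [5] 'r' (letter)
  [6] 'oo' (vowel-pair)
Units from scan: 6
Sound units = 6 units


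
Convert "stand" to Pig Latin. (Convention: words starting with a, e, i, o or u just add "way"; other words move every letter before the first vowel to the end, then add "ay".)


Word: "stand"
Starts with consonant(s) → move to end, add 'ay'
Consonant cluster: "st"
Pig Latin = "andstay"


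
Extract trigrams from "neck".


Word: "neck" (length 4)
Number of trigrams = 4 - 3 + 1 = 2
  Position 0: "nec"
  Position 1: "eck"
Trigrams = "nec", "eck"


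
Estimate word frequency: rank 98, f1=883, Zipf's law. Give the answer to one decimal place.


Zipf's law: f(r) = f(1) / r
f(1) = 883
f(98) = 883 / 98
= 9.0 occurrences


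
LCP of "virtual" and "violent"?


Word 1: "virtual"
Word 2: "violent"
Comparing from start:
  Pos 0: 'v' == 'v'
  Pos 1: 'i' == 'i'
  Pos 2: 'r' != 'o' (stop)
LCP = "vi" (length 2)


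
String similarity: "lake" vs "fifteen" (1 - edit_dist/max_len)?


Word 1: "lake" (length 4)
Word 2: "fifteen" (length 7)
One optimal edit sequence:
  1. insert 'f'  (+1)
  2. insert 'i'  (+1)
  3. substitute 'l' -> 'f'  (+1)
  4. substitute 'a' -> 't'  (+1)
  5. substitute 'k' -> 'e'  (+1)
  6. keep 'e'
  7. insert 'n'  (+1)
Edit distance = 6
Max length = max(4, 7) = 7
Similarity = 1 - 6/7
= 0.1429


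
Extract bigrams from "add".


Word: "add" (length 3)
Number of bigrams = 3 - 2 + 1 = 2
  Position 0: "ad"
  Position 1: "dd"
Bigrams = "ad", "dd"


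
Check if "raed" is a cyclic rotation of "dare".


Word: "dare", Candidate: "raed"
Method: check if candidate is substring of word+word
"daredare" contains "raed"? No
Is rotation = No


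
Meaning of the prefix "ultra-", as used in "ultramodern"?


Prefix: ultra-
As in: ultramodern -> ultra- + modern
Meaning = beyond


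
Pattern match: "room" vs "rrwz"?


Pattern of "room": [0, 1, 1, 2]
Pattern of "rrwz": [0, 0, 1, 2]
Patterns do not match
Same pattern = No


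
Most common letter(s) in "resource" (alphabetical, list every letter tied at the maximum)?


Word: "resource"
Letter counts:
  'c': 1
  'e': 2
  'o': 1
  'r': 2
  's': 1
  'u': 1
Maximum count = 2
Most frequent = 'e', 'r' (2 times each)


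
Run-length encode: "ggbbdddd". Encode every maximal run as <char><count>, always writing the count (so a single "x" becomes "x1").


String: "ggbbdddd"
Scanning for consecutive runs:
  'g' x 2
  'b' x 2
  'd' x 4
RLE = "g2b2d4"


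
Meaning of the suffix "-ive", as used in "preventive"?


Suffix: -ive
Example: preventive (prevent + -ive)
Meaning = tending to


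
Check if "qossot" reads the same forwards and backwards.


Word: "qossot"
Reversed: "tossoq"
Forward == Backward? qossot != tossoq
Palindrome = No


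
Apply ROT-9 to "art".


Word: "art"
Shift: 9
Each letter → (letter + shift) mod 26:
  'a' (0) + 9 = 9 → 'j'
  'r' (17) + 9 = 0 → 'a'
  't' (19) + 9 = 2 → 'c'
Result = "jac"


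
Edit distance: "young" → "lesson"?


Word 1: "young" (length 5)
Word 2: "lesson" (length 6)
One optimal edit sequence (insert/delete/substitute each cost 1):
  1. insert 'l'  (+1)
  2. substitute 'y' -> 'e'  (+1)
  3. substitute 'o' -> 's'  (+1)
  4. substitute 'u' -> 's'  (+1)
  5. substitute 'n' -> 'o'  (+1)
  6. substitute 'g' -> 'n'  (+1)
Total edit operations: 6
Edit distance = 6


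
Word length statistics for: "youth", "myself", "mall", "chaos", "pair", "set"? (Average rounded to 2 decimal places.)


Lengths: "youth"=5, "myself"=6, "mall"=4, "chaos"=5, "pair"=4, "set"=3
Sum = 27, Count = 6
Average = 27/6 = 4.50
= avg=4.50, min=3, max=6


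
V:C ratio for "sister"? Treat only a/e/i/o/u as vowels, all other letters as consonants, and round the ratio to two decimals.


Word: "sister"
Vowels (a,e,i,o,u): 2
Consonants: 4
Ratio = 2/4
= 0.50


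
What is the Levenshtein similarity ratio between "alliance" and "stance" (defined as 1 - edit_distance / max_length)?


Word 1: "alliance" (length 8)
Word 2: "stance" (length 6)
One optimal edit sequence:
  1. delete 'a'  (+1)
  2. delete 'l'  (+1)
  3. substitute 'l' -> 's'  (+1)
  4. substitute 'i' -> 't'  (+1)
  5. keep 'a'
  6. keep 'n'
  7. keep 'c'
  8. keep 'e'
Edit distance = 4
Max length = max(8, 6) = 8
Similarity = 1 - 4/8
= 0.5000


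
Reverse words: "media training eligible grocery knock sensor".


Original: "media training eligible grocery knock sensor"
Words (1..n): media | training | eligible | grocery | knock | sensor
Reversed (n..1): sensor | knock | grocery | eligible | training | media
Result = "sensor knock grocery eligible training media"


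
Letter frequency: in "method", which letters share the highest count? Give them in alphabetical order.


Word: "method"
Letter counts:
  'd': 1
  'e': 1
  'h': 1
  'm': 1
  'o': 1
  't': 1
Maximum count = 1
Most frequent = 'd', 'e', 'h', 'm', 'o', 't' (1 time each)


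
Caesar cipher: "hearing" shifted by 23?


Word: "hearing"
Shift: 23
Each letter → (letter + shift) mod 26:
  'h' (7) + 23 = 4 → 'e'
  'e' (4) + 23 = 1 → 'b'
  'a' (0) + 23 = 23 → 'x'
  'r' (17) + 23 = 14 → 'o'
  'i' (8) + 23 = 5 → 'f'
  'n' (13) + 23 = 10 → 'k'
  'g' (6) + 23 = 3 → 'd'
Result = "ebxofkd"


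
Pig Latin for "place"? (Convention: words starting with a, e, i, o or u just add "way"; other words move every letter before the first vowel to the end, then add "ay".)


Word: "place"
Starts with consonant(s) → move to end, add 'ay'
Consonant cluster: "pl"
Pig Latin = "aceplay"


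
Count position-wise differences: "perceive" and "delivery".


Comparing character by character (same length = 8):
  Pos 0: 'p' vs 'd' !=
  Pos 1: 'e' vs 'e' =
  Pos 2: 'r' vs 'l' !=
  Pos 3: 'c' vs 'i' !=
  Pos 4: 'e' vs 'v' !=
  Pos 5: 'i' vs 'e' !=
  Pos 6: 'v' vs 'r' !=
  Pos 7: 'e' vs 'y' !=
Hamming distance = 7


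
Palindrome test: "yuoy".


Word: "yuoy"
Reversed: "youy"
Forward == Backward? yuoy != youy
Palindrome = No


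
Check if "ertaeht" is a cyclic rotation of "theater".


Word: "theater", Candidate: "ertaeht"
Method: check if candidate is substring of word+word
"theatertheater" contains "ertaeht"? No
Is rotation = No


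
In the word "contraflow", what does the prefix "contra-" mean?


Prefix: contra-
Example: contraflow = contra- + flow
Meaning = against


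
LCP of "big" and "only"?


Word 1: "big"
Word 2: "only"
Comparing from start:
  Pos 0: 'b' != 'o' (stop)
LCP = "" (length 0)


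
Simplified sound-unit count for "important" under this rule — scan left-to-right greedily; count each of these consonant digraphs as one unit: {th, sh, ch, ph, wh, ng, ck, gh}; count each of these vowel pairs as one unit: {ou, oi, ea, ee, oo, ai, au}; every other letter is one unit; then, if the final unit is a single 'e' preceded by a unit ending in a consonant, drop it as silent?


Word: "important" (9 letters)
Left-to-right scan:
  (1) 'i' (letter)
  (2) 'm' (letter)
  (3) 'p' (letter)
  (4) 'o' (letter)
  (5) 'r' (letter)
  (6) 't' (letter)
  (7) 'a' (letter)
  (8) 'n' (letter)
  (9) 't' (letter)
Units from scan: 9
Sound units = 9 units


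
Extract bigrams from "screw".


Word: "screw" (length 5)
Number of bigrams = 5 - 2 + 1 = 4
  Position 0: "sc"
  Position 1: "cr"
  Position 2: "re"
  Position 3: "ew"
Bigrams = "sc", "cr", "re", "ew"


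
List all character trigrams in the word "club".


Word: "club" (length 4)
Number of trigrams = 4 - 3 + 1 = 2
  Position 0: "clu"
  Position 1: "lub"
Trigrams = "clu", "lub"


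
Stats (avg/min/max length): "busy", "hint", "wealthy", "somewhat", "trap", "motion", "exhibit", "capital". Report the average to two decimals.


Lengths: "busy"=4, "hint"=4, "wealthy"=7, "somewhat"=8, "trap"=4, "motion"=6, "exhibit"=7, "capital"=7
Sum = 47, Count = 8
Average = 47/8 = 5.88
= avg=5.88, min=4, max=8


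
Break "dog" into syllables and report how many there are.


Word: "dog"
Syllable breakdown: dog
Counting: 1 part
= 1 syllable


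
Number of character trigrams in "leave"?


Word: "leave" (length 5)
Number of 3-grams = length - 3 + 1 = 5 - 3 + 1
= 3


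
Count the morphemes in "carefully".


Word: "carefully"
Morphemes: care | -ful | -ly
Each morpheme carries meaning
= 3 morphemes


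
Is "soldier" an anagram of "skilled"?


Word 1: "skilled" → sorted: deiklls
Word 2: "soldier" → sorted: deilors
Same letters? deiklls != deilors
Anagram = No


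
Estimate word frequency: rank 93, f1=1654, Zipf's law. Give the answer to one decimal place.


Zipf's law: f(r) = f(1) / r
f(1) = 1654
f(93) = 1654 / 93
= 17.8 occurrences


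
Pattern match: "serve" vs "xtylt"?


Pattern of "serve": [0, 1, 2, 3, 1]
Pattern of "xtylt": [0, 1, 2, 3, 1]
Patterns match
Same pattern = Yes


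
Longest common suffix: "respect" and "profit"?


Word 1: "respect"
Word 2: "profit"
Comparing from end:
  Pos -1: 't' == 't'
  Pos -2: 'c' != 'i' (stop)
LCS = "t" (length 1)


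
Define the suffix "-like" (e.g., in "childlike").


Suffix: -like
As in: childlike -> child + -like
Meaning = resembling


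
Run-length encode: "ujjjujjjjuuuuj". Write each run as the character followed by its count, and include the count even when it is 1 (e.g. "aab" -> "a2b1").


String: "ujjjujjjjuuuuj"
Scanning for consecutive runs:
  'u' x 1
  'j' x 3
  'u' x 1
  'j' x 4
  'u' x 4
  'j' x 1
RLE = "u1j3u1j4u4j1"


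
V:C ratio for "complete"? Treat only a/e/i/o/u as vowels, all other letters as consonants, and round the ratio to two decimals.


Word: "complete"
Vowels (a,e,i,o,u): 3
Consonants: 5
Ratio = 3/5
= 0.60


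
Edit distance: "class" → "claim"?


Word 1: "class" (length 5)
Word 2: "claim" (length 5)
One optimal edit sequence (insert/delete/substitute each cost 1):
  1. keep 'c'
  2. keep 'l'
  3. keep 'a'
  4. substitute 's' -> 'i'  (+1)
  5. substitute 's' -> 'm'  (+1)
Total edit operations: 2
Edit distance = 2


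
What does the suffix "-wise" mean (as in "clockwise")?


Suffix: -wise
Example: clockwise = clock + -wise
Meaning = in the manner of


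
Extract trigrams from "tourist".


Word: "tourist" (length 7)
Number of trigrams = 7 - 3 + 1 = 5
  Position 0: "tou"
  Position 1: "our"
  Position 2: "uri"
  Position 3: "ris"
  Position 4: "ist"
Trigrams = "tou", "our", "uri", "ris", "ist"


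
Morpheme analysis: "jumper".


Word: "jumper"
Morphemes: jump | -er
Each morpheme carries meaning
= 2 morphemes


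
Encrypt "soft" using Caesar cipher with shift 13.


Word: "soft"
Shift: 13
Each letter → (letter + shift) mod 26:
  's' (18) + 13 = 5 → 'f'
  'o' (14) + 13 = 1 → 'b'
  'f' (5) + 13 = 18 → 's'
  't' (19) + 13 = 6 → 'g'
Result = "fbsg"


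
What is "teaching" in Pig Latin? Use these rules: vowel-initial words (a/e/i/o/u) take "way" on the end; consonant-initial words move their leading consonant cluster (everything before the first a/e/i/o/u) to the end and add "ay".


Word: "teaching"
Starts with consonant(s) → move to end, add 'ay'
Consonant cluster: "t"
Pig Latin = "eachingtay"


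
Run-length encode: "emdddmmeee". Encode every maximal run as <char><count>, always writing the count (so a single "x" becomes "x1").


String: "emdddmmeee"
Scanning for consecutive runs:
  'e' x 1
  'm' x 1
  'd' x 3
  'm' x 2
  'e' x 3
RLE = "e1m1d3m2e3"


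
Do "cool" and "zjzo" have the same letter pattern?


Pattern of "cool": [0, 1, 1, 2]
Pattern of "zjzo": [0, 1, 0, 2]
Patterns do not match
Same pattern = No


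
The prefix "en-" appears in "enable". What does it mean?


Prefix: en-
As in: enable -> en- + able
Meaning = cause to / put into


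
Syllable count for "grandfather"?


Word: "grandfather"
Syllable breakdown: grand-fa-ther
Counting: 3 parts
= 3 syllables


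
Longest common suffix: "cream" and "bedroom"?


Word 1: "cream"
Word 2: "bedroom"
Comparing from end:
  Pos -1: 'm' == 'm'
  Pos -2: 'a' != 'o' (stop)
LCS = "m" (length 1)


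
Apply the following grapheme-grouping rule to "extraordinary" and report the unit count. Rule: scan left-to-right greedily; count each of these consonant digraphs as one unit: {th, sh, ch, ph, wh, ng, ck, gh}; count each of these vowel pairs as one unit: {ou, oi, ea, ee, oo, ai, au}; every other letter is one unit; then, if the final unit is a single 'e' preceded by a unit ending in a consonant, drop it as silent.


Word: "extraordinary" (13 letters)
Left-to-right scan:
  [1] 'e' (letter)
  [2] 'x' (letter)
  [3] 't' (letter)
  [4] 'r' (letter)
  [5] 'a' (letter)
  [6] 'o' (letter)
  [7] 'r' (letter)
  [8] 'd' (letter)
  [9] 'i' (letter)
  [10] 'n' (letter)
  [11] 'a' (letter)
  [12] 'r' (letter)
  [13] 'y' (letter)
Units from scan: 13
Sound units = 13 units


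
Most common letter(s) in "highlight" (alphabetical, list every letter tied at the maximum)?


Word: "highlight"
Letter counts:
  'g': 2
  'h': 3
  'i': 2
  'l': 1
  't': 1
Maximum count = 3
Most frequent = 'h' (3 times each)


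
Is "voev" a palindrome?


Word: "voev"
Reversed: "veov"
Forward == Backward? voev != veov
Palindrome = No


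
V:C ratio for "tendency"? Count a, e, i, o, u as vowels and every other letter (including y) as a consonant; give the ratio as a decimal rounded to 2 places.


Word: "tendency"
Vowels (a,e,i,o,u): 2
Consonants: 6
Ratio = 2/6
= 0.33


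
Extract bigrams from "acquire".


Word: "acquire" (length 7)
Number of bigrams = 7 - 2 + 1 = 6
  Position 0: "ac"
  Position 1: "cq"
  Position 2: "qu"
  Position 3: "ui"
  Position 4: "ir"
  Position 5: "re"
Bigrams = "ac", "cq", "qu", "ui", "ir", "re"


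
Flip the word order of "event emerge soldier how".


Original: "event emerge soldier how"
Words (1..n): event | emerge | soldier | how
Reversed (n..1): how | soldier | emerge | event
Result = "how soldier emerge event"


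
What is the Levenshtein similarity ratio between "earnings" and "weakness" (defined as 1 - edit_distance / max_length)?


Word 1: "earnings" (length 8)
Word 2: "weakness" (length 8)
One optimal edit sequence:
  1. insert 'w'  (+1)
  2. keep 'e'
  3. keep 'a'
  4. substitute 'r' -> 'k'  (+1)
  5. keep 'n'
  6. delete 'i'  (+1)
  7. substitute 'n' -> 'e'  (+1)
  8. substitute 'g' -> 's'  (+1)
  9. keep 's'
Edit distance = 5
Max length = max(8, 8) = 8
Similarity = 1 - 5/8
= 0.3750
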